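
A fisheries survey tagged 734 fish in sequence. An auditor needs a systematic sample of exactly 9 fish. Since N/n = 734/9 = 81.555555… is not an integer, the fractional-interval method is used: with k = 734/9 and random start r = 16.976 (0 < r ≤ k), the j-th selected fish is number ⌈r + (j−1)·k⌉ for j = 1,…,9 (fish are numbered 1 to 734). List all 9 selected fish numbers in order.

17, 99, 181, 262, 344, 425, 507, 588, 670

j=1: r + 0k = 16.976 → ⌈·⌉ = 17
j=2: r + 1k = 98.531555… → ⌈·⌉ = 99
j=3: r + 2k = 180.087111… → ⌈·⌉ = 181
j=4: r + 3k = 261.642666… → ⌈·⌉ = 262
j=5: r + 4k = 343.198222… → ⌈·⌉ = 344
j=6: r + 5k = 424.753777… → ⌈·⌉ = 425
j=7: r + 6k = 506.309333… → ⌈·⌉ = 507
j=8: r + 7k = 587.864888… → ⌈·⌉ = 588
j=9: r + 8k = 669.420444… → ⌈·⌉ = 670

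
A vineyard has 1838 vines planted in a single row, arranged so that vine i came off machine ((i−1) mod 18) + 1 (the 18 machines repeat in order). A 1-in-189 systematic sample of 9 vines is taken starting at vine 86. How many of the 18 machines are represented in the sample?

2

Consecutive selections differ by k = 189, so their machine numbers differ by 189 mod 18 = 9.
gcd(189, 18) = 9, so the sample visits 18/9 = 2 distinct residues mod 18.
Start 86 is machine 14; the machines hit are 5, 14.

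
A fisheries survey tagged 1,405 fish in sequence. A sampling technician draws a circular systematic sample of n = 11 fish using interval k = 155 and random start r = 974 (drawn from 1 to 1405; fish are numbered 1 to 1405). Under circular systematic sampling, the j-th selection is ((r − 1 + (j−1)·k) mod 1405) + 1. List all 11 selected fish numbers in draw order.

Selection 1: 974
Selection 2: 974 + 155 = 1129
Selection 3: 1129 + 155 = 1284
Selection 4: 1284 + 155 = 1439 → 1439 − 1405 = 34
Selection 5: 34 + 155 = 189
Selection 6: 189 + 155 = 344
Selection 7: 344 + 155 = 499
Selection 8: 499 + 155 = 654
Selection 9: 654 + 155 = 809
Selection 10: 809 + 155 = 964
Selection 11: 964 + 155 = 1119

974, 1129, 1284, 34, 189, 344, 499, 654, 809, 964, 1119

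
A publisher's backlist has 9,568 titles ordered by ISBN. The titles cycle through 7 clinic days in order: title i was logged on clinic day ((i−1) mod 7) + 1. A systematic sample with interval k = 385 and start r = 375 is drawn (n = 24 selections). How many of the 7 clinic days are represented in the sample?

1

Consecutive selections differ by k = 385, so their clinic day numbers differ by 385 mod 7 = 0.
gcd(385, 7) = 7, so the sample visits 7/7 = 1 distinct residues mod 7.
Start 375 is clinic day 4; the clinic days hit are 4.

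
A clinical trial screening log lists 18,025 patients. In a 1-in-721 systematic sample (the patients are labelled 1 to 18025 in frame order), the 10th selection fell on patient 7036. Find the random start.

k = 721
r = 7036 − (10−1)×721 = 7036 − 6489 = 547

547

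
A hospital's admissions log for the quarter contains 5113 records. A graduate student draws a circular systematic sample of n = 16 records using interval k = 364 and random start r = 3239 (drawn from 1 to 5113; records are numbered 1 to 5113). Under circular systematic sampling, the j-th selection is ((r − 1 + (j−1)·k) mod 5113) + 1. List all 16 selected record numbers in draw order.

Selection 1: 3239
Selection 2: 3239 + 364 = 3603
Selection 3: 3603 + 364 = 3967
Selection 4: 3967 + 364 = 4331
Selection 5: 4331 + 364 = 4695
Selection 6: 4695 + 364 = 5059
Selection 7: 5059 + 364 = 5423 → 5423 − 5113 = 310
Selection 8: 310 + 364 = 674
Selection 9: 674 + 364 = 1038
Selection 10: 1038 + 364 = 1402
Selection 11: 1402 + 364 = 1766
Selection 12: 1766 + 364 = 2130
Selection 13: 2130 + 364 = 2494
Selection 14: 2494 + 364 = 2858
Selection 15: 2858 + 364 = 3222
Selection 16: 3222 + 364 = 3586

3239, 3603, 3967, 4331, 4695, 5059, 310, 674, 1038, 1402, 1766, 2130, 2494, 2858, 3222, 3586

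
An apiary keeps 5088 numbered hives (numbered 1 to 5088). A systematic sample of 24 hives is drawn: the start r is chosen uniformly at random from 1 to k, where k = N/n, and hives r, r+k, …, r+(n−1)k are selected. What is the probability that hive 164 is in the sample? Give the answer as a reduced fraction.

k = 5088/24 = 212.
Hive 164 is selected iff r ≡ 164 (mod 212); exactly one such r in {1,…,212}.
Inclusion probability = 1/212.

1/212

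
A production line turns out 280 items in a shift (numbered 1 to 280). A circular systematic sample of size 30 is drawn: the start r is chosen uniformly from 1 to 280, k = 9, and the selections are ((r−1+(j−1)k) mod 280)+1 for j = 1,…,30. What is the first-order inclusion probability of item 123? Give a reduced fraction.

For each position j, as r ranges over 1…280 the j-th selection hits every item exactly once, so item 123 is selected for exactly 30 of the 280 starts.
Inclusion probability = 30/280 = 3/28.

3/28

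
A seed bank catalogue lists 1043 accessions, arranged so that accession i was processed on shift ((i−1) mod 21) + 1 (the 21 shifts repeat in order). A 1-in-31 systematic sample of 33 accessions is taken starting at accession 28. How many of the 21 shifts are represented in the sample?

Consecutive selections differ by k = 31, so their shift numbers differ by 31 mod 21 = 10.
gcd(31, 21) = 1, so the sample visits 21/1 = 21 distinct residues mod 21.
Start 28 is shift 7; the shifts hit are 1, 2, 3, 4, 5, 6, 7, 8, 9, 10, 11, 12, 13, 14, 15, 16, 17, 18, 19, 20, 21.

21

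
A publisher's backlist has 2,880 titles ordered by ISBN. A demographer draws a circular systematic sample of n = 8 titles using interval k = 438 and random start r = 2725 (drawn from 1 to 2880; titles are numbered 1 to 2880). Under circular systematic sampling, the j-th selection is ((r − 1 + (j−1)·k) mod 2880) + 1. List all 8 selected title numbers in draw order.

2725, 283, 721, 1159, 1597, 2035, 2473, 31

Selection 1: 2725
Selection 2: 2725 + 438 = 3163 → 3163 − 2880 = 283
Selection 3: 283 + 438 = 721
Selection 4: 721 + 438 = 1159
Selection 5: 1159 + 438 = 1597
Selection 6: 1597 + 438 = 2035
Selection 7: 2035 + 438 = 2473
Selection 8: 2473 + 438 = 2911 → 2911 − 2880 = 31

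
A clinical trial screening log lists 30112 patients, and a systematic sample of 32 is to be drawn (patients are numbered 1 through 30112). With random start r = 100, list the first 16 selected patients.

100, 1041, 1982, 2923, 3864, 4805, 5746, 6687, 7628, 8569, 9510, 10451, 11392, 12333, 13274, 14215

k = N/n = 30112/32 = 941
patient 1: 100
patient 2: 100 + 941 = 1041
patient 3: 1041 + 941 = 1982
patient 4: 1982 + 941 = 2923
patient 5: 2923 + 941 = 3864
patient 6: 3864 + 941 = 4805
patient 7: 4805 + 941 = 5746
patient 8: 5746 + 941 = 6687
patient 9: 6687 + 941 = 7628
patient 10: 7628 + 941 = 8569
patient 11: 8569 + 941 = 9510
patient 12: 9510 + 941 = 10451
patient 13: 10451 + 941 = 11392
patient 14: 11392 + 941 = 12333
patient 15: 12333 + 941 = 13274
patient 16: 13274 + 941 = 14215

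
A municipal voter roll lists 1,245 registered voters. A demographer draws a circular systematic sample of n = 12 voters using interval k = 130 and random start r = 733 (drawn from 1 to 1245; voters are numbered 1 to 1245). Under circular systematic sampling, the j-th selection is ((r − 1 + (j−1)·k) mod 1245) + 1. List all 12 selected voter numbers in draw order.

Selection 1: 733
Selection 2: 733 + 130 = 863
Selection 3: 863 + 130 = 993
Selection 4: 993 + 130 = 1123
Selection 5: 1123 + 130 = 1253 → 1253 − 1245 = 8
Selection 6: 8 + 130 = 138
Selection 7: 138 + 130 = 268
Selection 8: 268 + 130 = 398
Selection 9: 398 + 130 = 528
Selection 10: 528 + 130 = 658
Selection 11: 658 + 130 = 788
Selection 12: 788 + 130 = 918

733, 863, 993, 1123, 8, 138, 268, 398, 528, 658, 788, 918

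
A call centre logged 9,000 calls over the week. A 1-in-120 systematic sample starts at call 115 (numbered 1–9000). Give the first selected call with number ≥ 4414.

k = 120
Steps past start: ⌈(4414 − 115)/120⌉ = ⌈4299/120⌉ = 36
Selected call: 115 + 36×120 = 4435

4435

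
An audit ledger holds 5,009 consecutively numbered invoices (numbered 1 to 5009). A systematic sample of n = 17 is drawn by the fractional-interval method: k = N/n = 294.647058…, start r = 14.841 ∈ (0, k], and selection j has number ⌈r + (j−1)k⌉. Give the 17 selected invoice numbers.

j=1: r + 0k = 14.841 → ⌈·⌉ = 15
j=2: r + 1k = 309.488058… → ⌈·⌉ = 310
j=3: r + 2k = 604.135117… → ⌈·⌉ = 605
j=4: r + 3k = 898.782176… → ⌈·⌉ = 899
j=5: r + 4k = 1193.429235… → ⌈·⌉ = 1194
j=6: r + 5k = 1488.076294… → ⌈·⌉ = 1489
j=7: r + 6k = 1782.723352… → ⌈·⌉ = 1783
j=8: r + 7k = 2077.370411… → ⌈·⌉ = 2078
j=9: r + 8k = 2372.017470… → ⌈·⌉ = 2373
j=10: r + 9k = 2666.664529… → ⌈·⌉ = 2667
j=11: r + 10k = 2961.311588… → ⌈·⌉ = 2962
j=12: r + 11k = 3255.958647… → ⌈·⌉ = 3256
j=13: r + 12k = 3550.605705… → ⌈·⌉ = 3551
j=14: r + 13k = 3845.252764… → ⌈·⌉ = 3846
j=15: r + 14k = 4139.899823… → ⌈·⌉ = 4140
j=16: r + 15k = 4434.546882… → ⌈·⌉ = 4435
j=17: r + 16k = 4729.193941… → ⌈·⌉ = 4730

15, 310, 605, 899, 1194, 1489, 1783, 2078, 2373, 2667, 2962, 3256, 3551, 3846, 4140, 4435, 4730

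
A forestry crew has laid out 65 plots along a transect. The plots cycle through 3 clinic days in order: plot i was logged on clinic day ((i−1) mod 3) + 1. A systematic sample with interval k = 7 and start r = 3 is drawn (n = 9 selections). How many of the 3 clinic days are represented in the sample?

Consecutive selections differ by k = 7, so their clinic day numbers differ by 7 mod 3 = 1.
gcd(7, 3) = 1, so the sample visits 3/1 = 3 distinct residues mod 3.
Start 3 is clinic day 3; the clinic days hit are 1, 2, 3.

3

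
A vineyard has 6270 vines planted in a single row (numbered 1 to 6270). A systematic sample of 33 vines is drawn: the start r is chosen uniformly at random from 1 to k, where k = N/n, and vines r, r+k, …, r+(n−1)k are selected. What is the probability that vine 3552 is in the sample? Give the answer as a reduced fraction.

1/190

k = 6270/33 = 190.
Vine 3552 is selected iff r ≡ 3552 (mod 190); exactly one such r in {1,…,190}.
Inclusion probability = 1/190.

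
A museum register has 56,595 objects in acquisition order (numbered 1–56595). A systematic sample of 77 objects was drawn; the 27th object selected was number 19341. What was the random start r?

231

k = 56595/77 = 735
r = 19341 − (27−1)×735 = 19341 − 19110 = 231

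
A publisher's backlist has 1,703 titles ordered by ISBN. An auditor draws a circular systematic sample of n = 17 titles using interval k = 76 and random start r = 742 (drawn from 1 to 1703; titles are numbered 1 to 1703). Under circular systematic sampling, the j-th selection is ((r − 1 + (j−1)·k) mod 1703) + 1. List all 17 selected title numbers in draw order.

742, 818, 894, 970, 1046, 1122, 1198, 1274, 1350, 1426, 1502, 1578, 1654, 27, 103, 179, 255

Selection 1: 742
Selection 2: 742 + 76 = 818
Selection 3: 818 + 76 = 894
Selection 4: 894 + 76 = 970
Selection 5: 970 + 76 = 1046
Selection 6: 1046 + 76 = 1122
Selection 7: 1122 + 76 = 1198
Selection 8: 1198 + 76 = 1274
Selection 9: 1274 + 76 = 1350
Selection 10: 1350 + 76 = 1426
Selection 11: 1426 + 76 = 1502
Selection 12: 1502 + 76 = 1578
Selection 13: 1578 + 76 = 1654
Selection 14: 1654 + 76 = 1730 → 1730 − 1703 = 27
Selection 15: 27 + 76 = 103
Selection 16: 103 + 76 = 179
Selection 17: 179 + 76 = 255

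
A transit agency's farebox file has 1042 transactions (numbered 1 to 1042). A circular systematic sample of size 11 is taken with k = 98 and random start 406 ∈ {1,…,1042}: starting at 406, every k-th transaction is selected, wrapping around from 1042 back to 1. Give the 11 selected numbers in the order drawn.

Selection 1: 406
Selection 2: 406 + 98 = 504
Selection 3: 504 + 98 = 602
Selection 4: 602 + 98 = 700
Selection 5: 700 + 98 = 798
Selection 6: 798 + 98 = 896
Selection 7: 896 + 98 = 994
Selection 8: 994 + 98 = 1092 → 1092 − 1042 = 50
Selection 9: 50 + 98 = 148
Selection 10: 148 + 98 = 246
Selection 11: 246 + 98 = 344

406, 504, 602, 700, 798, 896, 994, 50, 148, 246, 344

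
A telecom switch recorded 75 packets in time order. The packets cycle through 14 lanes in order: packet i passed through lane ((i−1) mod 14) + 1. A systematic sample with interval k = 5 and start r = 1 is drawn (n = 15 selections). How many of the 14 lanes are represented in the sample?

14

Consecutive selections differ by k = 5, so their lane numbers differ by 5 mod 14 = 5.
gcd(5, 14) = 1, so the sample visits 14/1 = 14 distinct residues mod 14.
Start 1 is lane 1; the lanes hit are 1, 2, 3, 4, 5, 6, 7, 8, 9, 10, 11, 12, 13, 14.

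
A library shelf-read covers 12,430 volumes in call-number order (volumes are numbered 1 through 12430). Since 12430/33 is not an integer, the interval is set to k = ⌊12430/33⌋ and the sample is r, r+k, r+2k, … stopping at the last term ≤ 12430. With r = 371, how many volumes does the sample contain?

k = ⌊12430/33⌋ = 376
Achieved size = ⌊(12430 − 371)/376⌋ + 1 = ⌊12059/376⌋ + 1 = 32 + 1 = 33
(last selection: 371 + 32×376 = 12403 ≤ 12430; next would be 12779 > 12430)

33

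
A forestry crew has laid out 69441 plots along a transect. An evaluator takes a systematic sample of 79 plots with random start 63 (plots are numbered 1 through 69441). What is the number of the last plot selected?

68625

k = 69441/79 = 879
79th selection = r + (79−1)·k = 63 + 78×879 = 63 + 68562 = 68625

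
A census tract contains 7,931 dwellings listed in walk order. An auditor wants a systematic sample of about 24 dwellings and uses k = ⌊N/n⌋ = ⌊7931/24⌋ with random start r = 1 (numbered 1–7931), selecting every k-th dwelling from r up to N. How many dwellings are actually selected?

k = ⌊7931/24⌋ = 330
Achieved size = ⌊(7931 − 1)/330⌋ + 1 = ⌊7930/330⌋ + 1 = 24 + 1 = 25
(last selection: 1 + 24×330 = 7921 ≤ 7931; next would be 8251 > 7931)

25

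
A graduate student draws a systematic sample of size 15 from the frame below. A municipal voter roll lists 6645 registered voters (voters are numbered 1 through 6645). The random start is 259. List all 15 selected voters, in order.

k = N/n = 6645/15 = 443
voter 1: 259
voter 2: 259 + 443 = 702
voter 3: 702 + 443 = 1145
voter 4: 1145 + 443 = 1588
voter 5: 1588 + 443 = 2031
voter 6: 2031 + 443 = 2474
voter 7: 2474 + 443 = 2917
voter 8: 2917 + 443 = 3360
voter 9: 3360 + 443 = 3803
voter 10: 3803 + 443 = 4246
voter 11: 4246 + 443 = 4689
voter 12: 4689 + 443 = 5132
voter 13: 5132 + 443 = 5575
voter 14: 5575 + 443 = 6018
voter 15: 6018 + 443 = 6461

259, 702, 1145, 1588, 2031, 2474, 2917, 3360, 3803, 4246, 4689, 5132, 5575, 6018, 6461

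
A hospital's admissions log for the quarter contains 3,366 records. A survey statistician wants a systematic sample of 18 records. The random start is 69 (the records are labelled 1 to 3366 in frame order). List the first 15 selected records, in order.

k = N/n = 3366/18 = 187
record 1: 69
record 2: 69 + 187 = 256
record 3: 256 + 187 = 443
record 4: 443 + 187 = 630
record 5: 630 + 187 = 817
record 6: 817 + 187 = 1004
record 7: 1004 + 187 = 1191
record 8: 1191 + 187 = 1378
record 9: 1378 + 187 = 1565
record 10: 1565 + 187 = 1752
record 11: 1752 + 187 = 1939
record 12: 1939 + 187 = 2126
record 13: 2126 + 187 = 2313
record 14: 2313 + 187 = 2500
record 15: 2500 + 187 = 2687

69, 256, 443, 630, 817, 1004, 1191, 1378, 1565, 1752, 1939, 2126, 2313, 2500, 2687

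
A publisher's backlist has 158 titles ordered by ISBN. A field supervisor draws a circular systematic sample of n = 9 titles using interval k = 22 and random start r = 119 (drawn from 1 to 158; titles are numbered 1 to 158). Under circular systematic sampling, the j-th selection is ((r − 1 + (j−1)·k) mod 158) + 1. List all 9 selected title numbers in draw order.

Selection 1: 119
Selection 2: 119 + 22 = 141
Selection 3: 141 + 22 = 163 → 163 − 158 = 5
Selection 4: 5 + 22 = 27
Selection 5: 27 + 22 = 49
Selection 6: 49 + 22 = 71
Selection 7: 71 + 22 = 93
Selection 8: 93 + 22 = 115
Selection 9: 115 + 22 = 137

119, 141, 5, 27, 49, 71, 93, 115, 137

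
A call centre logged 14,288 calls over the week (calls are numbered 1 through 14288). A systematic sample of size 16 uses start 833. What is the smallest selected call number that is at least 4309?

k = 14288/16 = 893
Steps past start: ⌈(4309 − 833)/893⌉ = ⌈3476/893⌉ = 4
Selected call: 833 + 4×893 = 4405

4405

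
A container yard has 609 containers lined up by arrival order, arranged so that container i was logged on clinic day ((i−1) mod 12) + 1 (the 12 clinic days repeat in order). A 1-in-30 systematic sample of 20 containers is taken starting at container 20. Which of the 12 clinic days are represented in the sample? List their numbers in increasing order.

2, 8

Consecutive selections differ by k = 30, so their clinic day numbers differ by 30 mod 12 = 6.
gcd(30, 12) = 6, so the sample visits 12/6 = 2 distinct residues mod 12.
Start 20 is clinic day 8; the clinic days hit are 2, 8.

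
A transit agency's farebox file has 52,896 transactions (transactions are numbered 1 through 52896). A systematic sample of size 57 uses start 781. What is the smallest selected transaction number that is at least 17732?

18413

k = 52896/57 = 928
Steps past start: ⌈(17732 − 781)/928⌉ = ⌈16951/928⌉ = 19
Selected transaction: 781 + 19×928 = 18413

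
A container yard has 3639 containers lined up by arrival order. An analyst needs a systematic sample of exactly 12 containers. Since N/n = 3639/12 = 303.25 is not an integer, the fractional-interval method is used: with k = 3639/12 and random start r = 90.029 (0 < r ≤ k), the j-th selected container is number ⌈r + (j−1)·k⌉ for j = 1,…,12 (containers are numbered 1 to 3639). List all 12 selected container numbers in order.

j=1: r + 0k = 90.029 → ⌈·⌉ = 91
j=2: r + 1k = 393.279 → ⌈·⌉ = 394
j=3: r + 2k = 696.529 → ⌈·⌉ = 697
j=4: r + 3k = 999.779 → ⌈·⌉ = 1000
j=5: r + 4k = 1303.029 → ⌈·⌉ = 1304
j=6: r + 5k = 1606.279 → ⌈·⌉ = 1607
j=7: r + 6k = 1909.529 → ⌈·⌉ = 1910
j=8: r + 7k = 2212.779 → ⌈·⌉ = 2213
j=9: r + 8k = 2516.029 → ⌈·⌉ = 2517
j=10: r + 9k = 2819.279 → ⌈·⌉ = 2820
j=11: r + 10k = 3122.529 → ⌈·⌉ = 3123
j=12: r + 11k = 3425.779 → ⌈·⌉ = 3426

91, 394, 697, 1000, 1304, 1607, 1910, 2213, 2517, 2820, 3123, 3426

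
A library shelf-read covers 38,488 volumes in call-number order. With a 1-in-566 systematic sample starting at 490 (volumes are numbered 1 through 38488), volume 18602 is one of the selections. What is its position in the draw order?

33

k = 566
position = (18602 − 490)/566 + 1 = 18112/566 + 1 = 32 + 1 = 33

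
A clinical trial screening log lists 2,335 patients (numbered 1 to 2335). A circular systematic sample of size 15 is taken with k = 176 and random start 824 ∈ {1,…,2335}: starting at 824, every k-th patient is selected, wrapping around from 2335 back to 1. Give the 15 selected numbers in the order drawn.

824, 1000, 1176, 1352, 1528, 1704, 1880, 2056, 2232, 73, 249, 425, 601, 777, 953

Selection 1: 824
Selection 2: 824 + 176 = 1000
Selection 3: 1000 + 176 = 1176
Selection 4: 1176 + 176 = 1352
Selection 5: 1352 + 176 = 1528
Selection 6: 1528 + 176 = 1704
Selection 7: 1704 + 176 = 1880
Selection 8: 1880 + 176 = 2056
Selection 9: 2056 + 176 = 2232
Selection 10: 2232 + 176 = 2408 → 2408 − 2335 = 73
Selection 11: 73 + 176 = 249
Selection 12: 249 + 176 = 425
Selection 13: 425 + 176 = 601
Selection 14: 601 + 176 = 777
Selection 15: 777 + 176 = 953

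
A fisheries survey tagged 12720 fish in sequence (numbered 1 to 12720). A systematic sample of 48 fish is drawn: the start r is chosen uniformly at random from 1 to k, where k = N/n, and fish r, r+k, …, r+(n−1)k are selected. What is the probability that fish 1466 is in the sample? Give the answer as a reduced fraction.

1/265

k = 12720/48 = 265.
Fish 1466 is selected iff r ≡ 1466 (mod 265); exactly one such r in {1,…,265}.
Inclusion probability = 1/265.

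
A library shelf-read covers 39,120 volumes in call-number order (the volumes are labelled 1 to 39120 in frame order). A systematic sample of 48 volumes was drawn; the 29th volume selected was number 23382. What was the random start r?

562

k = 39120/48 = 815
r = 23382 − (29−1)×815 = 23382 − 22820 = 562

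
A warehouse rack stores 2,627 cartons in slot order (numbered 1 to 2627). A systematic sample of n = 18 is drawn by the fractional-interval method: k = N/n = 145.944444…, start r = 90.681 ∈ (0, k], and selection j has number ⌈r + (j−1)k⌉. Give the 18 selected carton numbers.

91, 237, 383, 529, 675, 821, 967, 1113, 1259, 1405, 1551, 1697, 1843, 1988, 2134, 2280, 2426, 2572

j=1: r + 0k = 90.681 → ⌈·⌉ = 91
j=2: r + 1k = 236.625444… → ⌈·⌉ = 237
j=3: r + 2k = 382.569888… → ⌈·⌉ = 383
j=4: r + 3k = 528.514333… → ⌈·⌉ = 529
j=5: r + 4k = 674.458777… → ⌈·⌉ = 675
j=6: r + 5k = 820.403222… → ⌈·⌉ = 821
j=7: r + 6k = 966.347666… → ⌈·⌉ = 967
j=8: r + 7k = 1112.292111… → ⌈·⌉ = 1113
j=9: r + 8k = 1258.236555… → ⌈·⌉ = 1259
j=10: r + 9k = 1404.181 → ⌈·⌉ = 1405
j=11: r + 10k = 1550.125444… → ⌈·⌉ = 1551
j=12: r + 11k = 1696.069888… → ⌈·⌉ = 1697
j=13: r + 12k = 1842.014333… → ⌈·⌉ = 1843
j=14: r + 13k = 1987.958777… → ⌈·⌉ = 1988
j=15: r + 14k = 2133.903222… → ⌈·⌉ = 2134
j=16: r + 15k = 2279.847666… → ⌈·⌉ = 2280
j=17: r + 16k = 2425.792111… → ⌈·⌉ = 2426
j=18: r + 17k = 2571.736555… → ⌈·⌉ = 2572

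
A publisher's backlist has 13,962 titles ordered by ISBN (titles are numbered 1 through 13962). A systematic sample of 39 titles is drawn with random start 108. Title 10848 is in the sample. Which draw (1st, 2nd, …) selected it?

k = 13962/39 = 358
position = (10848 − 108)/358 + 1 = 10740/358 + 1 = 30 + 1 = 31

31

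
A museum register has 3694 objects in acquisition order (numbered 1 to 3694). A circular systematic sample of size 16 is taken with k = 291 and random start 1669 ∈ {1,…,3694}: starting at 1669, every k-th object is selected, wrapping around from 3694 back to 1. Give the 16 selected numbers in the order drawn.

1669, 1960, 2251, 2542, 2833, 3124, 3415, 12, 303, 594, 885, 1176, 1467, 1758, 2049, 2340

Selection 1: 1669
Selection 2: 1669 + 291 = 1960
Selection 3: 1960 + 291 = 2251
Selection 4: 2251 + 291 = 2542
Selection 5: 2542 + 291 = 2833
Selection 6: 2833 + 291 = 3124
Selection 7: 3124 + 291 = 3415
Selection 8: 3415 + 291 = 3706 → 3706 − 3694 = 12
Selection 9: 12 + 291 = 303
Selection 10: 303 + 291 = 594
Selection 11: 594 + 291 = 885
Selection 12: 885 + 291 = 1176
Selection 13: 1176 + 291 = 1467
Selection 14: 1467 + 291 = 1758
Selection 15: 1758 + 291 = 2049
Selection 16: 2049 + 291 = 2340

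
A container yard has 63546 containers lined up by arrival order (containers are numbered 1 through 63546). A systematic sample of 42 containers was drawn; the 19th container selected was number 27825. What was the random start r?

k = 63546/42 = 1513
r = 27825 − (19−1)×1513 = 27825 − 27234 = 591

591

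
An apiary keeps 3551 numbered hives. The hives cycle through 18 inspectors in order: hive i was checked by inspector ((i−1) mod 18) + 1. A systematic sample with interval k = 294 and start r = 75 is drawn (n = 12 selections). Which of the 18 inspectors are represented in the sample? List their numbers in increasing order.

Consecutive selections differ by k = 294, so their inspector numbers differ by 294 mod 18 = 6.
gcd(294, 18) = 6, so the sample visits 18/6 = 3 distinct residues mod 18.
Start 75 is inspector 3; the inspectors hit are 3, 9, 15.

3, 9, 15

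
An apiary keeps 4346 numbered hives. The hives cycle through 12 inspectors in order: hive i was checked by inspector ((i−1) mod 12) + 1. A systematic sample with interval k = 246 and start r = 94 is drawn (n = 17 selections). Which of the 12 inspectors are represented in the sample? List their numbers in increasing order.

Consecutive selections differ by k = 246, so their inspector numbers differ by 246 mod 12 = 6.
gcd(246, 12) = 6, so the sample visits 12/6 = 2 distinct residues mod 12.
Start 94 is inspector 10; the inspectors hit are 4, 10.

4, 10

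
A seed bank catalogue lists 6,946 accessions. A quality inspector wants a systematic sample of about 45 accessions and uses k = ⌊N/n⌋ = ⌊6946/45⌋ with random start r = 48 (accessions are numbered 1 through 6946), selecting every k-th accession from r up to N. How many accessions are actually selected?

k = ⌊6946/45⌋ = 154
Achieved size = ⌊(6946 − 48)/154⌋ + 1 = ⌊6898/154⌋ + 1 = 44 + 1 = 45
(last selection: 48 + 44×154 = 6824 ≤ 6946; next would be 6978 > 6946)

45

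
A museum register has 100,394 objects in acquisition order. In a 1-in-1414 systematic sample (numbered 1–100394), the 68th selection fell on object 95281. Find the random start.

543

k = 1414
r = 95281 − (68−1)×1414 = 95281 − 94738 = 543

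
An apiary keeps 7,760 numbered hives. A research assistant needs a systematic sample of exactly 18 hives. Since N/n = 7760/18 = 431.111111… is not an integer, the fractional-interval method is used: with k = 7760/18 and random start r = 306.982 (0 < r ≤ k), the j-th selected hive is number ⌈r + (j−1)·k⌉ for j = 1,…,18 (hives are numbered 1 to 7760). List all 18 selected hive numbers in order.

j=1: r + 0k = 306.982 → ⌈·⌉ = 307
j=2: r + 1k = 738.093111… → ⌈·⌉ = 739
j=3: r + 2k = 1169.204222… → ⌈·⌉ = 1170
j=4: r + 3k = 1600.315333… → ⌈·⌉ = 1601
j=5: r + 4k = 2031.426444… → ⌈·⌉ = 2032
j=6: r + 5k = 2462.537555… → ⌈·⌉ = 2463
j=7: r + 6k = 2893.648666… → ⌈·⌉ = 2894
j=8: r + 7k = 3324.759777… → ⌈·⌉ = 3325
j=9: r + 8k = 3755.870888… → ⌈·⌉ = 3756
j=10: r + 9k = 4186.982 → ⌈·⌉ = 4187
j=11: r + 10k = 4618.093111… → ⌈·⌉ = 4619
j=12: r + 11k = 5049.204222… → ⌈·⌉ = 5050
j=13: r + 12k = 5480.315333… → ⌈·⌉ = 5481
j=14: r + 13k = 5911.426444… → ⌈·⌉ = 5912
j=15: r + 14k = 6342.537555… → ⌈·⌉ = 6343
j=16: r + 15k = 6773.648666… → ⌈·⌉ = 6774
j=17: r + 16k = 7204.759777… → ⌈·⌉ = 7205
j=18: r + 17k = 7635.870888… → ⌈·⌉ = 7636

307, 739, 1170, 1601, 2032, 2463, 2894, 3325, 3756, 4187, 4619, 5050, 5481, 5912, 6343, 6774, 7205, 7636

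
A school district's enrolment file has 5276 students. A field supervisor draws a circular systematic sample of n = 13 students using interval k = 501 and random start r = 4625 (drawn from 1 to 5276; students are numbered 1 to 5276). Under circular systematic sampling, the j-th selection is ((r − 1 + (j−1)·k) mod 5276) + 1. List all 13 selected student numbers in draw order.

Selection 1: 4625
Selection 2: 4625 + 501 = 5126
Selection 3: 5126 + 501 = 5627 → 5627 − 5276 = 351
Selection 4: 351 + 501 = 852
Selection 5: 852 + 501 = 1353
Selection 6: 1353 + 501 = 1854
Selection 7: 1854 + 501 = 2355
Selection 8: 2355 + 501 = 2856
Selection 9: 2856 + 501 = 3357
Selection 10: 3357 + 501 = 3858
Selection 11: 3858 + 501 = 4359
Selection 12: 4359 + 501 = 4860
Selection 13: 4860 + 501 = 5361 → 5361 − 5276 = 85

4625, 5126, 351, 852, 1353, 1854, 2355, 2856, 3357, 3858, 4359, 4860, 85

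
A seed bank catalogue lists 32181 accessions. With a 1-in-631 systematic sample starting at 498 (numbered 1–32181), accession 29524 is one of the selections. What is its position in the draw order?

47

k = 631
position = (29524 − 498)/631 + 1 = 29026/631 + 1 = 46 + 1 = 47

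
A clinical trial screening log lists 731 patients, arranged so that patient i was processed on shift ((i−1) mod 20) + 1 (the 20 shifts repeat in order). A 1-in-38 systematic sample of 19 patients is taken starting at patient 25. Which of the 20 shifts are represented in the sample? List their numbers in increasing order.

Consecutive selections differ by k = 38, so their shift numbers differ by 38 mod 20 = 18.
gcd(38, 20) = 2, so the sample visits 20/2 = 10 distinct residues mod 20.
Start 25 is shift 5; the shifts hit are 1, 3, 5, 7, 9, 11, 13, 15, 17, 19.

1, 3, 5, 7, 9, 11, 13, 15, 17, 19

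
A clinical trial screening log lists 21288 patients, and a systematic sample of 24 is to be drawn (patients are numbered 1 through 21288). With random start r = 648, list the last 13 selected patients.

10405, 11292, 12179, 13066, 13953, 14840, 15727, 16614, 17501, 18388, 19275, 20162, 21049

k = N/n = 21288/24 = 887
12th selection = 648 + 11×887 = 10405
13th: 10405 + 887 = 11292
14th: 11292 + 887 = 12179
15th: 12179 + 887 = 13066
16th: 13066 + 887 = 13953
17th: 13953 + 887 = 14840
18th: 14840 + 887 = 15727
19th: 15727 + 887 = 16614
20th: 16614 + 887 = 17501
21st: 17501 + 887 = 18388
22nd: 18388 + 887 = 19275
23rd: 19275 + 887 = 20162
24th: 20162 + 887 = 21049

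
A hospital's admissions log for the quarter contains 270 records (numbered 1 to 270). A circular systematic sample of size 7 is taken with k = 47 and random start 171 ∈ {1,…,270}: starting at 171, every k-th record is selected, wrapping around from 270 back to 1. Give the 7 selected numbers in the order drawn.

171, 218, 265, 42, 89, 136, 183

Selection 1: 171
Selection 2: 171 + 47 = 218
Selection 3: 218 + 47 = 265
Selection 4: 265 + 47 = 312 → 312 − 270 = 42
Selection 5: 42 + 47 = 89
Selection 6: 89 + 47 = 136
Selection 7: 136 + 47 = 183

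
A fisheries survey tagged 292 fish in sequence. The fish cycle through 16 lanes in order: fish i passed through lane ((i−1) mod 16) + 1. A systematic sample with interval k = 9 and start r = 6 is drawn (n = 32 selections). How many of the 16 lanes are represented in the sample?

Consecutive selections differ by k = 9, so their lane numbers differ by 9 mod 16 = 9.
gcd(9, 16) = 1, so the sample visits 16/1 = 16 distinct residues mod 16.
Start 6 is lane 6; the lanes hit are 1, 2, 3, 4, 5, 6, 7, 8, 9, 10, 11, 12, 13, 14, 15, 16.

16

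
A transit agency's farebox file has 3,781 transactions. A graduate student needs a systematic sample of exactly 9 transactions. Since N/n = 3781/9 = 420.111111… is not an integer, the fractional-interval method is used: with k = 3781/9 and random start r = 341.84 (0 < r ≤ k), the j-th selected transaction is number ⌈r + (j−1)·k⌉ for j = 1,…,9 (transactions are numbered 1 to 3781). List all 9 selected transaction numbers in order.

j=1: r + 0k = 341.84 → ⌈·⌉ = 342
j=2: r + 1k = 761.951111… → ⌈·⌉ = 762
j=3: r + 2k = 1182.062222… → ⌈·⌉ = 1183
j=4: r + 3k = 1602.173333… → ⌈·⌉ = 1603
j=5: r + 4k = 2022.284444… → ⌈·⌉ = 2023
j=6: r + 5k = 2442.395555… → ⌈·⌉ = 2443
j=7: r + 6k = 2862.506666… → ⌈·⌉ = 2863
j=8: r + 7k = 3282.617777… → ⌈·⌉ = 3283
j=9: r + 8k = 3702.728888… → ⌈·⌉ = 3703

342, 762, 1183, 1603, 2023, 2443, 2863, 3283, 3703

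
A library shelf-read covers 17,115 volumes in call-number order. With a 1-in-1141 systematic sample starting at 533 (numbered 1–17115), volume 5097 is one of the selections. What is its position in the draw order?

5

k = 1141
position = (5097 − 533)/1141 + 1 = 4564/1141 + 1 = 4 + 1 = 5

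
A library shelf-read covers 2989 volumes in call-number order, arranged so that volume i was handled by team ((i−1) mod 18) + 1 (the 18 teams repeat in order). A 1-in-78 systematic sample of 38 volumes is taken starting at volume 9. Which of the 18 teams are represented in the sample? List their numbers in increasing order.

3, 9, 15

Consecutive selections differ by k = 78, so their team numbers differ by 78 mod 18 = 6.
gcd(78, 18) = 6, so the sample visits 18/6 = 3 distinct residues mod 18.
Start 9 is team 9; the teams hit are 3, 9, 15.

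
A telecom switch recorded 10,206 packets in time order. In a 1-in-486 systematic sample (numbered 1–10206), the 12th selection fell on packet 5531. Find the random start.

185

k = 486
r = 5531 − (12−1)×486 = 5531 − 5346 = 185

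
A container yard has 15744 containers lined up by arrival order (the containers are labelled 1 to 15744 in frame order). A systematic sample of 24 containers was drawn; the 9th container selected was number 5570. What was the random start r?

k = 15744/24 = 656
r = 5570 − (9−1)×656 = 5570 − 5248 = 322

322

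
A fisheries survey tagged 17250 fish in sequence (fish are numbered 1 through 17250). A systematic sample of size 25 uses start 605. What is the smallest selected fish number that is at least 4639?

4745

k = 17250/25 = 690
Steps past start: ⌈(4639 − 605)/690⌉ = ⌈4034/690⌉ = 6
Selected fish: 605 + 6×690 = 4745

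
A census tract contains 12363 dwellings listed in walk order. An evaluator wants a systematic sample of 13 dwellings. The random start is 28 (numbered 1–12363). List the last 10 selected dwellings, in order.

k = N/n = 12363/13 = 951
4th selection = 28 + 3×951 = 2881
5th: 2881 + 951 = 3832
6th: 3832 + 951 = 4783
7th: 4783 + 951 = 5734
8th: 5734 + 951 = 6685
9th: 6685 + 951 = 7636
10th: 7636 + 951 = 8587
11th: 8587 + 951 = 9538
12th: 9538 + 951 = 10489
13th: 10489 + 951 = 11440

2881, 3832, 4783, 5734, 6685, 7636, 8587, 9538, 10489, 11440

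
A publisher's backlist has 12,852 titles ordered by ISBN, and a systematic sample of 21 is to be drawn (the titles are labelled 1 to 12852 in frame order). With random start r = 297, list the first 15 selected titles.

297, 909, 1521, 2133, 2745, 3357, 3969, 4581, 5193, 5805, 6417, 7029, 7641, 8253, 8865

k = N/n = 12852/21 = 612
title 1: 297
title 2: 297 + 612 = 909
title 3: 909 + 612 = 1521
title 4: 1521 + 612 = 2133
title 5: 2133 + 612 = 2745
title 6: 2745 + 612 = 3357
title 7: 3357 + 612 = 3969
title 8: 3969 + 612 = 4581
title 9: 4581 + 612 = 5193
title 10: 5193 + 612 = 5805
title 11: 5805 + 612 = 6417
title 12: 6417 + 612 = 7029
title 13: 7029 + 612 = 7641
title 14: 7641 + 612 = 8253
title 15: 8253 + 612 = 8865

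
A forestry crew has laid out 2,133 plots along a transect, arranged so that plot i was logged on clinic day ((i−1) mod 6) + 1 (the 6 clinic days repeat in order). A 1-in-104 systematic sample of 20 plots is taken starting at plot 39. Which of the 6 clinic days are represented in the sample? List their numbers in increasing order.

1, 3, 5

Consecutive selections differ by k = 104, so their clinic day numbers differ by 104 mod 6 = 2.
gcd(104, 6) = 2, so the sample visits 6/2 = 3 distinct residues mod 6.
Start 39 is clinic day 3; the clinic days hit are 1, 3, 5.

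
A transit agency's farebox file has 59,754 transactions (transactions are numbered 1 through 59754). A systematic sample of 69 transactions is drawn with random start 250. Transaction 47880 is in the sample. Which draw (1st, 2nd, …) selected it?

k = 59754/69 = 866
position = (47880 − 250)/866 + 1 = 47630/866 + 1 = 55 + 1 = 56

56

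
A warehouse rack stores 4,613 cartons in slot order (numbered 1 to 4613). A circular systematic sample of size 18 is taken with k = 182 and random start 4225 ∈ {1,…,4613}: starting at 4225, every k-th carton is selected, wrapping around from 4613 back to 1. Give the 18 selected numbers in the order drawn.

4225, 4407, 4589, 158, 340, 522, 704, 886, 1068, 1250, 1432, 1614, 1796, 1978, 2160, 2342, 2524, 2706

Selection 1: 4225
Selection 2: 4225 + 182 = 4407
Selection 3: 4407 + 182 = 4589
Selection 4: 4589 + 182 = 4771 → 4771 − 4613 = 158
Selection 5: 158 + 182 = 340
Selection 6: 340 + 182 = 522
Selection 7: 522 + 182 = 704
Selection 8: 704 + 182 = 886
Selection 9: 886 + 182 = 1068
Selection 10: 1068 + 182 = 1250
Selection 11: 1250 + 182 = 1432
Selection 12: 1432 + 182 = 1614
Selection 13: 1614 + 182 = 1796
Selection 14: 1796 + 182 = 1978
Selection 15: 1978 + 182 = 2160
Selection 16: 2160 + 182 = 2342
Selection 17: 2342 + 182 = 2524
Selection 18: 2524 + 182 = 2706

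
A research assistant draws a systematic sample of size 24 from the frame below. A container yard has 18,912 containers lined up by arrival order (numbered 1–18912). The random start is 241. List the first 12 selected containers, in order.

k = N/n = 18912/24 = 788
container 1: 241
container 2: 241 + 788 = 1029
container 3: 1029 + 788 = 1817
container 4: 1817 + 788 = 2605
container 5: 2605 + 788 = 3393
container 6: 3393 + 788 = 4181
container 7: 4181 + 788 = 4969
container 8: 4969 + 788 = 5757
container 9: 5757 + 788 = 6545
container 10: 6545 + 788 = 7333
container 11: 7333 + 788 = 8121
container 12: 8121 + 788 = 8909

241, 1029, 1817, 2605, 3393, 4181, 4969, 5757, 6545, 7333, 8121, 8909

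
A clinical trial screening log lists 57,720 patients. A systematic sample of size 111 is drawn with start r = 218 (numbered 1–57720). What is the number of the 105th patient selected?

k = 57720/111 = 520
105th selection = r + (105−1)·k = 218 + 104×520 = 218 + 54080 = 54298

54298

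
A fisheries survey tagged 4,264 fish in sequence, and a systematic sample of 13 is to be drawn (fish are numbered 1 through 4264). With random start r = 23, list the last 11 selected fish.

679, 1007, 1335, 1663, 1991, 2319, 2647, 2975, 3303, 3631, 3959

k = N/n = 4264/13 = 328
3rd selection = 23 + 2×328 = 679
4th: 679 + 328 = 1007
5th: 1007 + 328 = 1335
6th: 1335 + 328 = 1663
7th: 1663 + 328 = 1991
8th: 1991 + 328 = 2319
9th: 2319 + 328 = 2647
10th: 2647 + 328 = 2975
11th: 2975 + 328 = 3303
12th: 3303 + 328 = 3631
13th: 3631 + 328 = 3959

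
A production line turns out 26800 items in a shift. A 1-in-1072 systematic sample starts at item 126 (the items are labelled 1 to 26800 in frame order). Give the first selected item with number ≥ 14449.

k = 1072
Steps past start: ⌈(14449 − 126)/1072⌉ = ⌈14323/1072⌉ = 14
Selected item: 126 + 14×1072 = 15134

15134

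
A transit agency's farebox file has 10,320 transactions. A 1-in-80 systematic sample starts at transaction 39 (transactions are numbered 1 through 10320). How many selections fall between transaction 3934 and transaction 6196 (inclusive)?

k = 80
First selection ≥ 3934: 39 + ⌈(3934−39)/80⌉·80 = 39 + 49×80 = 3959
Last selection ≤ 6196: 39 + ⌊(6196−39)/80⌋·80 = 39 + 76×80 = 6119
Count = 76 − 49 + 1 = 28

28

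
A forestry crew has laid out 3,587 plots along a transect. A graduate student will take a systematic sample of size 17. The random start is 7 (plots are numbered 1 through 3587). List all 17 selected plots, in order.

k = N/n = 3587/17 = 211
plot 1: 7
plot 2: 7 + 211 = 218
plot 3: 218 + 211 = 429
plot 4: 429 + 211 = 640
plot 5: 640 + 211 = 851
plot 6: 851 + 211 = 1062
plot 7: 1062 + 211 = 1273
plot 8: 1273 + 211 = 1484
plot 9: 1484 + 211 = 1695
plot 10: 1695 + 211 = 1906
plot 11: 1906 + 211 = 2117
plot 12: 2117 + 211 = 2328
plot 13: 2328 + 211 = 2539
plot 14: 2539 + 211 = 2750
plot 15: 2750 + 211 = 2961
plot 16: 2961 + 211 = 3172
plot 17: 3172 + 211 = 3383

7, 218, 429, 640, 851, 1062, 1273, 1484, 1695, 1906, 2117, 2328, 2539, 2750, 2961, 3172, 3383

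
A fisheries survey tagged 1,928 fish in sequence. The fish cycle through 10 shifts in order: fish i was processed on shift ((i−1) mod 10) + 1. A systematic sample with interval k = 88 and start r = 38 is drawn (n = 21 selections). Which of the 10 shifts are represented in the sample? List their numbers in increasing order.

2, 4, 6, 8, 10

Consecutive selections differ by k = 88, so their shift numbers differ by 88 mod 10 = 8.
gcd(88, 10) = 2, so the sample visits 10/2 = 5 distinct residues mod 10.
Start 38 is shift 8; the shifts hit are 2, 4, 6, 8, 10.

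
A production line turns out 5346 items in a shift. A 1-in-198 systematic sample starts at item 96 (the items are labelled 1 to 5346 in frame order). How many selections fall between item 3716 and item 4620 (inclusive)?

4

k = 198
First selection ≥ 3716: 96 + ⌈(3716−96)/198⌉·198 = 96 + 19×198 = 3858
Last selection ≤ 4620: 96 + ⌊(4620−96)/198⌋·198 = 96 + 22×198 = 4452
Count = 22 − 19 + 1 = 4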